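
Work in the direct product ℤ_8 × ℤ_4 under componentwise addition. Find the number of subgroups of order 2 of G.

|G| = 32 and 2 | 32, so subgroups of order 2 are possible by Lagrange.
The subgroups of order 2 are: {(0,0), (0,2)}; {(0,0), (4,0)}; {(0,0), (4,2)}.
So G has 3 subgroups of order 2.

3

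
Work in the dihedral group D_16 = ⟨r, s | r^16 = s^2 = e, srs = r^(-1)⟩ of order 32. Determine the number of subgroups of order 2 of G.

|G| = 32 and 2 | 32, so subgroups of order 2 are possible by Lagrange.
The subgroups of order 2 are: {e, r^10s}; {e, r^11s}; {e, r^12s}; {e, r^13s}; … (17 in all).
So G has 17 subgroups of order 2.

17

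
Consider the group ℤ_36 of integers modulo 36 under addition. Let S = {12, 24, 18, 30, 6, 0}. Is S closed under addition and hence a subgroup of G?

|S| = 6 divides |G| = 36, consistent with Lagrange.
S contains the identity, every element's inverse is in S, and S is closed under +: it is a subgroup.
In fact S = ⟨6⟩.

Yes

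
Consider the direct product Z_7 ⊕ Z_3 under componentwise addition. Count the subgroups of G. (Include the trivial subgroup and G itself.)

4

|G| = 21, so by Lagrange every subgroup order divides 21. Divisors: 1, 3, 7, 21.
Subgroups by order — order 1: 1; order 3: 1; order 7: 1; order 21: 1.
Total: 1 + 1 + 1 + 1 = 4.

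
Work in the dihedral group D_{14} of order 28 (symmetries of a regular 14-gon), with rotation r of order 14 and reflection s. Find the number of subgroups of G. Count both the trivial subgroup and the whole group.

28

|G| = 28, so by Lagrange every subgroup order divides 28. Divisors: 1, 2, 4, 7, 14, 28.
Subgroups by order — order 1: 1; order 2: 15; order 4: 7; order 7: 1; order 14: 3; order 28: 1.
Total: 1 + 15 + 7 + 1 + 3 + 1 = 28.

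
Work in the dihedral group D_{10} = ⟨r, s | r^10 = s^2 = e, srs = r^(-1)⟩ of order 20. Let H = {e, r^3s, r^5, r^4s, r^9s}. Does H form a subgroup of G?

No

Closure fails: r^5 · r^3s = r^8s ∉ H. So H is not a subgroup.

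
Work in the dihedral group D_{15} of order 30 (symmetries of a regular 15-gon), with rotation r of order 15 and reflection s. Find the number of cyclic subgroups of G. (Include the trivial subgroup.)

19

A cyclic subgroup of order d is generated by each of its φ(d) elements of order d, so the cyclic subgroups of order d number (#elements of order d)/φ(d).
Cyclic subgroups by order — order 1: 1; order 2: 15; order 3: 1; order 5: 1; order 15: 1.
Total: 19.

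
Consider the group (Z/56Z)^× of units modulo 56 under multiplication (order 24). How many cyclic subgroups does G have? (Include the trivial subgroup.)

16

Each element a generates a cyclic subgroup ⟨a⟩; distinct elements may generate the same one (a cyclic group of order d has φ(d) generators).
Cyclic subgroups by order — order 1: 1; order 2: 7; order 3: 1; order 6: 7.
Total: 16.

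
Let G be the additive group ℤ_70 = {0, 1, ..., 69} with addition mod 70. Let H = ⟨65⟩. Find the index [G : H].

5

|⟨65⟩| = 14 and |G| = 70.
By Lagrange, [G : H] = |G|/|H| = 70/14 = 5.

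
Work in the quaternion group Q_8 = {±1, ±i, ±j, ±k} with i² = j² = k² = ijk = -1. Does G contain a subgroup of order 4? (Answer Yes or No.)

4 | 8. A subgroup of order 4 is {1, -1, i, -i}.

Yes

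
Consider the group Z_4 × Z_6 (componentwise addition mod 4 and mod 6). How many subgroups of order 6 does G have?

|G| = 24 and 6 | 24, so subgroups of order 6 are possible by Lagrange.
The subgroups of order 6 are: {(0,0), (0,1), (0,2), (0,3), (0,4), (0,5)}; {(0,0), (0,2), (0,4), (2,0), (2,2), (2,4)}; {(0,0), (0,2), (0,4), (2,1), (2,3), (2,5)}.
So G has 3 subgroups of order 6.

3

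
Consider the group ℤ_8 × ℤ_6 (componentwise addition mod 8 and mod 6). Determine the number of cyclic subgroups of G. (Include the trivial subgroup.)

16

Group the elements of G by the cyclic subgroup they generate; each cyclic subgroup of order d accounts for φ(d) elements.
Cyclic subgroups by order — order 1: 1; order 2: 3; order 3: 1; order 4: 2; order 6: 3; order 8: 2; order 12: 2; order 24: 2.
Total: 16.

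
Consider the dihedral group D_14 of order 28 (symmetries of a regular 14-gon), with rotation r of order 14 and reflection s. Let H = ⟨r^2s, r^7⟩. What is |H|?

4

|⟨r^2s⟩| = 2 and |⟨r^7⟩| = 2, so |H| is a multiple of lcm(2, 2) = 2 and divides |G| = 28.
Closing under the operation: H = {e, r^7, r^2s, r^9s}, so |H| = 4.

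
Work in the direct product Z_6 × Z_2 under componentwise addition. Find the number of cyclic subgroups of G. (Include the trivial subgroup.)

Each element a generates a cyclic subgroup ⟨a⟩; distinct elements may generate the same one (a cyclic group of order d has φ(d) generators).
Cyclic subgroups by order — order 1: 1; order 2: 3; order 3: 1; order 6: 3.
Total: 8.

8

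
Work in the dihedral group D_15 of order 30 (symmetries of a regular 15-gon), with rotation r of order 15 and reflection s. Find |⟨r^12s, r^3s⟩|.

10

|⟨r^12s⟩| = 2 and |⟨r^3s⟩| = 2, so |H| is a multiple of lcm(2, 2) = 2 and divides |G| = 30.
Closing under the operation: H = {e, r^3, r^6, r^9, r^12, s, r^3s, r^6s, r^9s, r^12s}, so |H| = 10.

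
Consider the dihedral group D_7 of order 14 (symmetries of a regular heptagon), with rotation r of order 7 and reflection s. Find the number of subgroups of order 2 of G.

7

|G| = 14 and 2 | 14, so subgroups of order 2 are possible by Lagrange.
The subgroups of order 2 are: {e, r^2s}; {e, r^3s}; {e, r^4s}; {e, r^5s}; … (7 in all).
So G has 7 subgroups of order 2.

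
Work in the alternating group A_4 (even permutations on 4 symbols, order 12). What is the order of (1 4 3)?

Computing powers of (1 4 3): the smallest k with ((1 4 3))^k = e is k = 3.

3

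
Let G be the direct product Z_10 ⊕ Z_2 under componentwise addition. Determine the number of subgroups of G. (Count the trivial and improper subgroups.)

10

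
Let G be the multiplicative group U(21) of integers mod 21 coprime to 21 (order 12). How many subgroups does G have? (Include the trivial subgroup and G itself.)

|G| = 12, so by Lagrange every subgroup order divides 12. Divisors: 1, 2, 3, 4, 6, 12.
Subgroups by order — order 1: 1; order 2: 3; order 3: 1; order 4: 1; order 6: 3; order 12: 1.
Total: 1 + 3 + 1 + 1 + 3 + 1 = 10.

10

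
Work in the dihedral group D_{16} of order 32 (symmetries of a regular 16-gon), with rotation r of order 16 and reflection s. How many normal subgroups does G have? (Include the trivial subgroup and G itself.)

8

G has 36 subgroups. Checking conjugation-invariance by order — order 1: 1/1 normal; order 2: 1/17 normal; order 4: 1/9 normal; order 8: 1/5 normal; order 16: 3/3 normal; order 32: 1/1 normal.
Total normal subgroups: 8.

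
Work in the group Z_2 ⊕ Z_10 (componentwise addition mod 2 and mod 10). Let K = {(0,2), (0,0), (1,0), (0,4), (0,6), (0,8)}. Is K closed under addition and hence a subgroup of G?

|K| = 6 does not divide |G| = 20, so by Lagrange K is not a subgroup.

No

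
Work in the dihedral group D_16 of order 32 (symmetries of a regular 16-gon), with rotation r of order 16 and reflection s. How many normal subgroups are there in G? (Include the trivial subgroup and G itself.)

8

G has 36 subgroups. Checking conjugation-invariance by order — order 1: 1/1 normal; order 2: 1/17 normal; order 4: 1/9 normal; order 8: 1/5 normal; order 16: 3/3 normal; order 32: 1/1 normal.
Total normal subgroups: 8.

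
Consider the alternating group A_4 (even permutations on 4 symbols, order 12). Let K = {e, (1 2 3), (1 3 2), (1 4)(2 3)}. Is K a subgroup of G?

No

Closure fails: (1 3 2) ∘ (1 4)(2 3) = (1 4 3) ∉ K. So K is not a subgroup.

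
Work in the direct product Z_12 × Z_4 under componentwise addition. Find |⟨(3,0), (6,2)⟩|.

|⟨(3,0)⟩| = 4 and |⟨(6,2)⟩| = 2, so |H| is a multiple of lcm(4, 2) = 4 and divides |G| = 48.
Closing under the operation: H = {(0,0), (0,2), (3,0), (3,2), (6,0), (6,2), (9,0), (9,2)}, so |H| = 8.

8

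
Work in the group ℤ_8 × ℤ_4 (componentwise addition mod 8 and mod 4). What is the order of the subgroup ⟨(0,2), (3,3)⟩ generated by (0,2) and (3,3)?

16

|⟨(0,2)⟩| = 2 and |⟨(3,3)⟩| = 8, so |H| is a multiple of lcm(2, 8) = 8 and divides |G| = 32.
Closing under the operation: H = {(0,0), (0,2), (1,1), (1,3), (2,0), (2,2), (3,1), (3,3), (4,0), (4,2), (5,1), (5,3), (6,0), (6,2), (7,1), (7,3)}, so |H| = 16.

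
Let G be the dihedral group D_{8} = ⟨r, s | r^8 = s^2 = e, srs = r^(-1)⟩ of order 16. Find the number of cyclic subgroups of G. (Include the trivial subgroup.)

12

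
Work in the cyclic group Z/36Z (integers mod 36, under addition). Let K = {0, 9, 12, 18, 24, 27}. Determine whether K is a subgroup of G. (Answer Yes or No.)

Closure fails: 18 + 24 = 6 ∉ K. So K is not a subgroup.

No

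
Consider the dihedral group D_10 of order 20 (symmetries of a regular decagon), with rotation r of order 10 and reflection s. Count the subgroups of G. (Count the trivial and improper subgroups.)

22

|G| = 20, so by Lagrange every subgroup order divides 20. Divisors: 1, 2, 4, 5, 10, 20.
Subgroups by order — order 1: 1; order 2: 11; order 4: 5; order 5: 1; order 10: 3; order 20: 1.
Total: 1 + 11 + 5 + 1 + 3 + 1 = 22.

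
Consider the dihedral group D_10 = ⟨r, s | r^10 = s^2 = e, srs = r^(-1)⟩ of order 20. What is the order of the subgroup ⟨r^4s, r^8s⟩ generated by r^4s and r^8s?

|⟨r^4s⟩| = 2 and |⟨r^8s⟩| = 2, so |H| is a multiple of lcm(2, 2) = 2 and divides |G| = 20.
Closing under the operation: H = {e, r^2, r^4, r^6, r^8, s, r^2s, r^4s, r^6s, r^8s}, so |H| = 10.

10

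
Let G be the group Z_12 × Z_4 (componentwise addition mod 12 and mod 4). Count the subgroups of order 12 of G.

7

|G| = 48 and 12 | 48, so subgroups of order 12 are possible by Lagrange.
The subgroups of order 12 are: {(0,0), (0,1), (0,2), (0,3), (4,0), (4,1), (4,2), (4,3), (8,0), (8,1), (8,2), (8,3)}; {(0,0), (0,2), (2,0), (2,2), (4,0), (4,2), (6,0), (6,2), (8,0), (8,2), (10,0), (10,2)}; {(0,0), (0,2), (2,1), (2,3), (4,0), (4,2), (6,1), (6,3), (8,0), (8,2), (10,1), (10,3)}; {(0,0), (1,0), (2,0), (3,0), (4,0), (5,0), (6,0), (7,0), (8,0), (9,0), (10,0), (11,0)}; … (7 in all).
So G has 7 subgroups of order 12.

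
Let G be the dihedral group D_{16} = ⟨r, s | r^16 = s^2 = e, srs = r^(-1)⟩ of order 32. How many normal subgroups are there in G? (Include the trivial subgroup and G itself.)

8

G has 36 subgroups. Checking conjugation-invariance by order — order 1: 1/1 normal; order 2: 1/17 normal; order 4: 1/9 normal; order 8: 1/5 normal; order 16: 3/3 normal; order 32: 1/1 normal.
Total normal subgroups: 8.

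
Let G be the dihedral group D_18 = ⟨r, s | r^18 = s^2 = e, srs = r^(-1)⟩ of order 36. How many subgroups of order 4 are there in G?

|G| = 36 and 4 | 36, so subgroups of order 4 are possible by Lagrange.
The subgroups of order 4 are: {e, r^9, rs, r^10s}; {e, r^9, r^2s, r^11s}; {e, r^9, r^3s, r^12s}; {e, r^9, r^4s, r^13s}; … (9 in all).
So G has 9 subgroups of order 4.

9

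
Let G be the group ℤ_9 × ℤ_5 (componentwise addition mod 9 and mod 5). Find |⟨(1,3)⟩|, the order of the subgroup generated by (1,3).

45

The order of (1,3) in Z_9 × Z_5 is lcm(ord(1) in Z_9, ord(3) in Z_5).
ord(1) = 9 and ord(3) = 5, so |⟨(1,3)⟩| = lcm(9, 5) = 45.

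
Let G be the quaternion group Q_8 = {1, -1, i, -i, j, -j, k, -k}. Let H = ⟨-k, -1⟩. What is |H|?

|⟨-k⟩| = 4 and |⟨-1⟩| = 2, so |H| is a multiple of lcm(4, 2) = 4 and divides |G| = 8.
Closing under the operation: H = {1, -1, k, -k}, so |H| = 4.

4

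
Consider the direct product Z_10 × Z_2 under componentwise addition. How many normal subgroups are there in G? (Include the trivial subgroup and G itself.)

10

G is abelian, so every subgroup is normal.
G has 10 subgroups in total, hence 10 normal subgroups.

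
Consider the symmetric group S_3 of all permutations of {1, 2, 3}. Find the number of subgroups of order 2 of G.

3

|G| = 6 and 2 | 6, so subgroups of order 2 are possible by Lagrange.
The subgroups of order 2 are: {e, (1 2)}; {e, (1 3)}; {e, (2 3)}.
So G has 3 subgroups of order 2.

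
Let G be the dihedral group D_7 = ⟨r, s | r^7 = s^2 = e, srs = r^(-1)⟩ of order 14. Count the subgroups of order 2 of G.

7

|G| = 14 and 2 | 14, so subgroups of order 2 are possible by Lagrange.
The subgroups of order 2 are: {e, r^2s}; {e, r^3s}; {e, r^4s}; {e, r^5s}; … (7 in all).
So G has 7 subgroups of order 2.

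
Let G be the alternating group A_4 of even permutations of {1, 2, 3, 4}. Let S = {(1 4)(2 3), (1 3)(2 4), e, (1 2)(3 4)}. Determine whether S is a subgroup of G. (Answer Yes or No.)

Yes

|S| = 4 divides |G| = 12, consistent with Lagrange.
S contains the identity, every element's inverse is in S, and S is closed under ∘: it is a subgroup.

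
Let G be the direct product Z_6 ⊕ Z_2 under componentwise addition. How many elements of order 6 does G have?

An element (a,b) has order lcm(ord(a), ord(b)); count pairs with lcm equal to 6.
Enumerating gives 6 such elements.

6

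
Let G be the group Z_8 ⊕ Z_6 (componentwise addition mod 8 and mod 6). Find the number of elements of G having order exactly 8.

An element (a,b) has order lcm(ord(a), ord(b)); count pairs with lcm equal to 8.
Enumerating gives 8 such elements.

8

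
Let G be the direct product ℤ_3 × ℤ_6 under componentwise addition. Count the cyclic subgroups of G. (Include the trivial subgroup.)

10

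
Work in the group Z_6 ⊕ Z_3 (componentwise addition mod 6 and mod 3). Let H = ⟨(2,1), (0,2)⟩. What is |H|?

9

|⟨(2,1)⟩| = 3 and |⟨(0,2)⟩| = 3, so |H| is a multiple of lcm(3, 3) = 3 and divides |G| = 18.
Closing under the operation: H = {(0,0), (0,1), (0,2), (2,0), (2,1), (2,2), (4,0), (4,1), (4,2)}, so |H| = 9.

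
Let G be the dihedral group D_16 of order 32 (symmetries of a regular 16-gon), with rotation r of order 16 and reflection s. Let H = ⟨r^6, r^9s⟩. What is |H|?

|⟨r^6⟩| = 8 and |⟨r^9s⟩| = 2, so |H| is a multiple of lcm(8, 2) = 8 and divides |G| = 32.
Closing under the operation: H = {e, r^2, r^4, r^6, r^8, r^10, r^12, r^14, rs, r^3s, r^5s, r^7s, r^9s, r^11s, r^13s, r^15s}, so |H| = 16.

16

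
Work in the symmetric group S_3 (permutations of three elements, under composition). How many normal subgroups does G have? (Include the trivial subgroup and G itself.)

G has 6 subgroups. Checking conjugation-invariance by order — order 1: 1/1 normal; order 2: 0/3 normal; order 3: 1/1 normal; order 6: 1/1 normal.
Total normal subgroups: 3.

3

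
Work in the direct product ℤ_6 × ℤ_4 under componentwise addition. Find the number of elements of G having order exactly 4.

4

An element (a,b) has order lcm(ord(a), ord(b)); count pairs with lcm equal to 4.
Enumerating gives 4 such elements.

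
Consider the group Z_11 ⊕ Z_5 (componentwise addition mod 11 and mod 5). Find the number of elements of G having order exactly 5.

4

An element (a,b) has order lcm(ord(a), ord(b)); count pairs with lcm equal to 5.
Enumerating gives 4 such elements.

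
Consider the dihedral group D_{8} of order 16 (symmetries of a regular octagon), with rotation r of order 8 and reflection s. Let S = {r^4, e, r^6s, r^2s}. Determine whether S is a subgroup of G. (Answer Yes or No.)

|S| = 4 divides |G| = 16, consistent with Lagrange.
S contains the identity, every element's inverse is in S, and S is closed under ·: it is a subgroup.

Yes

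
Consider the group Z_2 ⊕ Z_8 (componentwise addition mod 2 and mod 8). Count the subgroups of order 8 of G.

|G| = 16 and 8 | 16, so subgroups of order 8 are possible by Lagrange.
The subgroups of order 8 are: {(0,0), (0,1), (0,2), (0,3), (0,4), (0,5), (0,6), (0,7)}; {(0,0), (0,2), (0,4), (0,6), (1,0), (1,2), (1,4), (1,6)}; {(0,0), (0,2), (0,4), (0,6), (1,1), (1,3), (1,5), (1,7)}.
So G has 3 subgroups of order 8.

3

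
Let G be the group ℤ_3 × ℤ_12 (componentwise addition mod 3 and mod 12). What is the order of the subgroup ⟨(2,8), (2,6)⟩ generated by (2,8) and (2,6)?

18

|⟨(2,8)⟩| = 3 and |⟨(2,6)⟩| = 6, so |H| is a multiple of lcm(3, 6) = 6 and divides |G| = 36.
Closing under the operation: H = {(0,0), (0,2), (0,4), (0,6), (0,8), (0,10), (1,0), (1,2), (1,4), (1,6), (1,8), (1,10), (2,0), (2,2), (2,4), (2,6), (2,8), (2,10)}, so |H| = 18.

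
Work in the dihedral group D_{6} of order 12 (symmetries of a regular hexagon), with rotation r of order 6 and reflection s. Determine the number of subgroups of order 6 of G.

|G| = 12 and 6 | 12, so subgroups of order 6 are possible by Lagrange.
The subgroups of order 6 are: {e, r, r^2, r^3, r^4, r^5}; {e, r^2, r^4, s, r^2s, r^4s}; {e, r^2, r^4, rs, r^3s, r^5s}.
So G has 3 subgroups of order 6.

3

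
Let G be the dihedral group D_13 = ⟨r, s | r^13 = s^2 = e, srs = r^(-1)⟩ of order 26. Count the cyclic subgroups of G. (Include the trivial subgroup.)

15

Group the elements of G by the cyclic subgroup they generate; each cyclic subgroup of order d accounts for φ(d) elements.
Cyclic subgroups by order — order 1: 1; order 2: 13; order 13: 1.
Total: 15.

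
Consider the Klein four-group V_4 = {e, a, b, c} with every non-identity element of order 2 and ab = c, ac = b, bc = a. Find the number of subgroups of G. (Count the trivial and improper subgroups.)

5

|G| = 4, so by Lagrange every subgroup order divides 4. Divisors: 1, 2, 4.
Subgroups by order — order 1: 1; order 2: 3; order 4: 1.
Total: 1 + 3 + 1 = 5.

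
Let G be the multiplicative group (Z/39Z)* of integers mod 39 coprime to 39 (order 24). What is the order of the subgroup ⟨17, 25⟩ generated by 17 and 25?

12

|⟨17⟩| = 6 and |⟨25⟩| = 2, so |H| is a multiple of lcm(6, 2) = 6 and divides |G| = 24.
Closing under the operation: H = {1, 4, 10, 14, 16, 17, 22, 23, 25, 29, 35, 38}, so |H| = 12.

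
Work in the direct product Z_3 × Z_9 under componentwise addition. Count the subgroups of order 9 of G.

4

|G| = 27 and 9 | 27, so subgroups of order 9 are possible by Lagrange.
The subgroups of order 9 are: {(0,0), (0,1), (0,2), (0,3), (0,4), (0,5), (0,6), (0,7), (0,8)}; {(0,0), (0,3), (0,6), (1,0), (1,3), (1,6), (2,0), (2,3), (2,6)}; {(0,0), (0,3), (0,6), (1,1), (1,4), (1,7), (2,2), (2,5), (2,8)}; {(0,0), (0,3), (0,6), (1,2), (1,5), (1,8), (2,1), (2,4), (2,7)}.
So G has 4 subgroups of order 9.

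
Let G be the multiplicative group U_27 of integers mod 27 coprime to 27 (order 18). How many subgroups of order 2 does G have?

1

|G| = 18 and 2 | 18, so subgroups of order 2 are possible by Lagrange.
The subgroups of order 2 are: {1, 26}.
So G has 1 subgroup of order 2.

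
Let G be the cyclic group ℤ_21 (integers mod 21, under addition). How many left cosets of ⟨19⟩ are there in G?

|⟨19⟩| = 21 and |G| = 21.
By Lagrange, [G : H] = |G|/|H| = 21/21 = 1.

1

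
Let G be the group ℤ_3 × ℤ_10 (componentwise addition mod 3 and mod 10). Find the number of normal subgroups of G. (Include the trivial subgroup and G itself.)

8

G is abelian, so every subgroup is normal.
G has 8 subgroups in total, hence 8 normal subgroups.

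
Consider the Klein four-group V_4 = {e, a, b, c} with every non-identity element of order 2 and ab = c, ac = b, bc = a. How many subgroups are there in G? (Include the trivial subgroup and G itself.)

|G| = 4, so by Lagrange every subgroup order divides 4. Divisors: 1, 2, 4.
Subgroups by order — order 1: 1; order 2: 3; order 4: 1.
Total: 1 + 3 + 1 = 5.

5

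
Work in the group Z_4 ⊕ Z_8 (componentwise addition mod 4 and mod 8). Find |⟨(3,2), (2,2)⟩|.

16

|⟨(3,2)⟩| = 4 and |⟨(2,2)⟩| = 4, so |H| is a multiple of lcm(4, 4) = 4 and divides |G| = 32.
Closing under the operation: H = {(0,0), (0,2), (0,4), (0,6), (1,0), (1,2), (1,4), (1,6), (2,0), (2,2), (2,4), (2,6), (3,0), (3,2), (3,4), (3,6)}, so |H| = 16.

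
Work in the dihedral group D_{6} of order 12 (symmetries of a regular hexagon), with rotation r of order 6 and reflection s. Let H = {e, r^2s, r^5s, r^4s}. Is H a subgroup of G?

No

Closure fails: r^2s · r^5s = r^3 ∉ H. So H is not a subgroup.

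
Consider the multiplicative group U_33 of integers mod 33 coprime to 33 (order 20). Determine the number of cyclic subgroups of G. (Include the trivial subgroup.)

8

Group the elements of G by the cyclic subgroup they generate; each cyclic subgroup of order d accounts for φ(d) elements.
Cyclic subgroups by order — order 1: 1; order 2: 3; order 5: 1; order 10: 3.
Total: 8.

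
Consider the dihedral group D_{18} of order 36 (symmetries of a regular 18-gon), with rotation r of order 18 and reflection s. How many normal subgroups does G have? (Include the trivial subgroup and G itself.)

G has 45 subgroups. Checking conjugation-invariance by order — order 1: 1/1 normal; order 2: 1/19 normal; order 3: 1/1 normal; order 4: 0/9 normal; order 6: 1/7 normal; order 9: 1/1 normal; order 12: 0/3 normal; order 18: 3/3 normal; order 36: 1/1 normal.
Total normal subgroups: 9.

9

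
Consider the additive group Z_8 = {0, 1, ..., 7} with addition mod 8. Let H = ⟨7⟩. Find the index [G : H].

|⟨7⟩| = 8 and |G| = 8.
By Lagrange, [G : H] = |G|/|H| = 8/8 = 1.

1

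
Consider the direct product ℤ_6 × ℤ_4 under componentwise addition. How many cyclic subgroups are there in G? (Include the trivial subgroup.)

A cyclic subgroup of order d is generated by each of its φ(d) elements of order d, so the cyclic subgroups of order d number (#elements of order d)/φ(d).
Cyclic subgroups by order — order 1: 1; order 2: 3; order 3: 1; order 4: 2; order 6: 3; order 12: 2.
Total: 12.

12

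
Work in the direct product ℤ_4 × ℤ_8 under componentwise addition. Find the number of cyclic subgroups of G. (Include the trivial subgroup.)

14

Each element a generates a cyclic subgroup ⟨a⟩; distinct elements may generate the same one (a cyclic group of order d has φ(d) generators).
Cyclic subgroups by order — order 1: 1; order 2: 3; order 4: 6; order 8: 4.
Total: 14.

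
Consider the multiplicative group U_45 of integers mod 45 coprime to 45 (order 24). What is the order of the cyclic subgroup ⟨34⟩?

Compute successive powers of 34 mod 45: 34, 31, 19, 16, 4, 1; 34^6 ≡ 1 (mod 45).
So |⟨34⟩| = 6.

6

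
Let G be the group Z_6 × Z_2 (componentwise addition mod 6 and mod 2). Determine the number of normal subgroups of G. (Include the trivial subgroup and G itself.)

10

G is abelian, so every subgroup is normal.
G has 10 subgroups in total, hence 10 normal subgroups.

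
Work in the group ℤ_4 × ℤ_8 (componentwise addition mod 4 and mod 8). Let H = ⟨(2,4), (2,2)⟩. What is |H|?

|⟨(2,4)⟩| = 2 and |⟨(2,2)⟩| = 4, so |H| is a multiple of lcm(2, 4) = 4 and divides |G| = 32.
Closing under the operation: H = {(0,0), (0,2), (0,4), (0,6), (2,0), (2,2), (2,4), (2,6)}, so |H| = 8.

8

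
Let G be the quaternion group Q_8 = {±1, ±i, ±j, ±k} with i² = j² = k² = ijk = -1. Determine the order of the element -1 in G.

2

Computing powers of -1: the smallest k with (-1)^k = e is k = 2.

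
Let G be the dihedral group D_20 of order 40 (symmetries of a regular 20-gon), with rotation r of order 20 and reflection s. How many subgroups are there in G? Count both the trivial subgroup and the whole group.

|G| = 40, so by Lagrange every subgroup order divides 40. Divisors: 1, 2, 4, 5, 8, 10, 20, 40.
Subgroups by order — order 1: 1; order 2: 21; order 4: 11; order 5: 1; order 8: 5; order 10: 5; order 20: 3; order 40: 1.
Total: 1 + 21 + 11 + 1 + 5 + 5 + 3 + 1 = 48.

48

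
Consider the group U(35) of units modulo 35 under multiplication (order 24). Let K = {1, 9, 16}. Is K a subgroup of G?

No

16 ∈ K but its inverse 11 ∉ K, so K is not a subgroup.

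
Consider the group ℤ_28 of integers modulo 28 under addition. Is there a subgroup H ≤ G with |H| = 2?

2 | 28. A subgroup of order 2 is {0, 14}.

Yes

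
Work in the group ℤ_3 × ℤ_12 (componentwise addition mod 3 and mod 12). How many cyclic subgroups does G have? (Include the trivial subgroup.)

Group the elements of G by the cyclic subgroup they generate; each cyclic subgroup of order d accounts for φ(d) elements.
Cyclic subgroups by order — order 1: 1; order 2: 1; order 3: 4; order 4: 1; order 6: 4; order 12: 4.
Total: 15.

15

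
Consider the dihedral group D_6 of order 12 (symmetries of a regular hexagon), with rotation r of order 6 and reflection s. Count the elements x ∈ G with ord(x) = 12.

No element of G has order 12 (even though 12 | 12).

0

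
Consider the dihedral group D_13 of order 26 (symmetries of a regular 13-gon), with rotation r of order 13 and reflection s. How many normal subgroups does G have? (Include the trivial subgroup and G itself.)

G has 16 subgroups. Checking conjugation-invariance by order — order 1: 1/1 normal; order 2: 0/13 normal; order 13: 1/1 normal; order 26: 1/1 normal.
Total normal subgroups: 3.

3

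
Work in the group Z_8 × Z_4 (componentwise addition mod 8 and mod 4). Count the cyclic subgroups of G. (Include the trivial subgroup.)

Group the elements of G by the cyclic subgroup they generate; each cyclic subgroup of order d accounts for φ(d) elements.
Cyclic subgroups by order — order 1: 1; order 2: 3; order 4: 6; order 8: 4.
Total: 14.

14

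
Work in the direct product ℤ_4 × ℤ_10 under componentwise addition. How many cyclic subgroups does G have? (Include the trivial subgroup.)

Group the elements of G by the cyclic subgroup they generate; each cyclic subgroup of order d accounts for φ(d) elements.
Cyclic subgroups by order — order 1: 1; order 2: 3; order 4: 2; order 5: 1; order 10: 3; order 20: 2.
Total: 12.

12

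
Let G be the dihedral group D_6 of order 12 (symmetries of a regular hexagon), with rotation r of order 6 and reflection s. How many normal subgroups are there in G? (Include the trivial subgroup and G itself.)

7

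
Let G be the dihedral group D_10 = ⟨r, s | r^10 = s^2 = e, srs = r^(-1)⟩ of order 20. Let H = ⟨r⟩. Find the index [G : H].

|⟨r⟩| = 10 and |G| = 20.
By Lagrange, [G : H] = |G|/|H| = 20/10 = 2.

2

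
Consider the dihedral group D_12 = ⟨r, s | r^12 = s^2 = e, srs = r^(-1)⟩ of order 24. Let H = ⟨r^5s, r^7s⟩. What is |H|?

|⟨r^5s⟩| = 2 and |⟨r^7s⟩| = 2, so |H| is a multiple of lcm(2, 2) = 2 and divides |G| = 24.
Closing under the operation: H = {e, r^2, r^4, r^6, r^8, r^10, rs, r^3s, r^5s, r^7s, r^9s, r^11s}, so |H| = 12.

12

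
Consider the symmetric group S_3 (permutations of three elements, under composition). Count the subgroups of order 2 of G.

|G| = 6 and 2 | 6, so subgroups of order 2 are possible by Lagrange.
The subgroups of order 2 are: {e, (1 2)}; {e, (1 3)}; {e, (2 3)}.
So G has 3 subgroups of order 2.

3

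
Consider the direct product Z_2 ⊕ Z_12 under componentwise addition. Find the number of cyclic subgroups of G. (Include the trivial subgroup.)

A cyclic subgroup of order d is generated by each of its φ(d) elements of order d, so the cyclic subgroups of order d number (#elements of order d)/φ(d).
Cyclic subgroups by order — order 1: 1; order 2: 3; order 3: 1; order 4: 2; order 6: 3; order 12: 2.
Total: 12.

12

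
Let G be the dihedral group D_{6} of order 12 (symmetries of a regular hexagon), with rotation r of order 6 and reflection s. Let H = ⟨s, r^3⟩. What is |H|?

4

|⟨s⟩| = 2 and |⟨r^3⟩| = 2, so |H| is a multiple of lcm(2, 2) = 2 and divides |G| = 12.
Closing under the operation: H = {e, r^3, s, r^3s}, so |H| = 4.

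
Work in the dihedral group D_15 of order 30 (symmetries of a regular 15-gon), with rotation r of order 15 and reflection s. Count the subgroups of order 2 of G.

|G| = 30 and 2 | 30, so subgroups of order 2 are possible by Lagrange.
The subgroups of order 2 are: {e, r^10s}; {e, r^11s}; {e, r^12s}; {e, r^13s}; … (15 in all).
So G has 15 subgroups of order 2.

15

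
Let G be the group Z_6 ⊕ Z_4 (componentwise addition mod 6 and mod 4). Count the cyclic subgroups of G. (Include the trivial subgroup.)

12

Each element a generates a cyclic subgroup ⟨a⟩; distinct elements may generate the same one (a cyclic group of order d has φ(d) generators).
Cyclic subgroups by order — order 1: 1; order 2: 3; order 3: 1; order 4: 2; order 6: 3; order 12: 2.
Total: 12.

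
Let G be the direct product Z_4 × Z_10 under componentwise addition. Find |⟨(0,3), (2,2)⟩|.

|⟨(0,3)⟩| = 10 and |⟨(2,2)⟩| = 10, so |H| is a multiple of lcm(10, 10) = 10 and divides |G| = 40.
Closing under the operation: H = {(0,0), (0,1), (0,2), (0,3), (0,4), (0,5), (0,6), (0,7), (0,8), (0,9), (2,0), (2,1), (2,2), (2,3), (2,4), (2,5), (2,6), (2,7), (2,8), (2,9)}, so |H| = 20.

20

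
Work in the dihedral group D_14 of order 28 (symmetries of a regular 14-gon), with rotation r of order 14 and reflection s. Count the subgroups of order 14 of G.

3

|G| = 28 and 14 | 28, so subgroups of order 14 are possible by Lagrange.
The subgroups of order 14 are: {e, r, r^2, r^3, r^4, r^5, r^6, r^7, r^8, r^9, r^10, r^11, r^12, r^13}; {e, r^2, r^4, r^6, r^8, r^10, r^12, s, r^2s, r^4s, r^6s, r^8s, r^10s, r^12s}; {e, r^2, r^4, r^6, r^8, r^10, r^12, rs, r^3s, r^5s, r^7s, r^9s, r^11s, r^13s}.
So G has 3 subgroups of order 14.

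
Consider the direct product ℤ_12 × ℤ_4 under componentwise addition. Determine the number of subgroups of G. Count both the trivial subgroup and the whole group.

|G| = 48, so by Lagrange every subgroup order divides 48. Divisors: 1, 2, 3, 4, 6, 8, 12, 16, 24, 48.
Subgroups by order — order 1: 1; order 2: 3; order 3: 1; order 4: 7; order 6: 3; order 8: 3; order 12: 7; order 16: 1; order 24: 3; order 48: 1.
Total: 1 + 3 + 1 + 7 + 3 + 3 + 7 + 1 + 3 + 1 = 30.

30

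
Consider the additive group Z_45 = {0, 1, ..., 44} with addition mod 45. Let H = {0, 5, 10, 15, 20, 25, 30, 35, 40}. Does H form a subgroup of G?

|H| = 9 divides |G| = 45, consistent with Lagrange.
H contains the identity, every element's inverse is in H, and H is closed under +: it is a subgroup.
In fact H = ⟨35⟩.

Yes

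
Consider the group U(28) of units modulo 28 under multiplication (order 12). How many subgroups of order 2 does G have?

|G| = 12 and 2 | 12, so subgroups of order 2 are possible by Lagrange.
The subgroups of order 2 are: {1, 13}; {1, 15}; {1, 27}.
So G has 3 subgroups of order 2.

3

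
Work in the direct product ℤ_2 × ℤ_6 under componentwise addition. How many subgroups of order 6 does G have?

3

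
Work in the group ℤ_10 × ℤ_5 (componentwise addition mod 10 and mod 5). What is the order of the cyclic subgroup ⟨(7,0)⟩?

The order of (7,0) in Z_10 × Z_5 is lcm(ord(7) in Z_10, ord(0) in Z_5).
ord(7) = 10 and ord(0) = 1, so |⟨(7,0)⟩| = lcm(10, 1) = 10.

10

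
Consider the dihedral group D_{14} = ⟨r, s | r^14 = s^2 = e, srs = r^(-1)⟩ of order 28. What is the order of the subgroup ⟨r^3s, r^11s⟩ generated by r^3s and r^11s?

|⟨r^3s⟩| = 2 and |⟨r^11s⟩| = 2, so |H| is a multiple of lcm(2, 2) = 2 and divides |G| = 28.
Closing under the operation: H = {e, r^2, r^4, r^6, r^8, r^10, r^12, rs, r^3s, r^5s, r^7s, r^9s, r^11s, r^13s}, so |H| = 14.

14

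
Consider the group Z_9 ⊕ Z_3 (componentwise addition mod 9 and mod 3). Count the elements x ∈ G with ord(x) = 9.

An element (a,b) has order lcm(ord(a), ord(b)); count pairs with lcm equal to 9.
Enumerating gives 18 such elements.

18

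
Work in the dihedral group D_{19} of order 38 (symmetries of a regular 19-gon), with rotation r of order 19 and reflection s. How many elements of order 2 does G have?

Enumerating element orders in G gives 19 elements of order 2.

19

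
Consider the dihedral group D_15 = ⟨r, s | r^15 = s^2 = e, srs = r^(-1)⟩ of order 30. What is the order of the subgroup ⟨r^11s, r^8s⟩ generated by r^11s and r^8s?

10

|⟨r^11s⟩| = 2 and |⟨r^8s⟩| = 2, so |H| is a multiple of lcm(2, 2) = 2 and divides |G| = 30.
Closing under the operation: H = {e, r^3, r^6, r^9, r^12, r^2s, r^5s, r^8s, r^11s, r^14s}, so |H| = 10.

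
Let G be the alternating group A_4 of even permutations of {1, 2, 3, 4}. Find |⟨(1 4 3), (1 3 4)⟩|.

3

|⟨(1 4 3)⟩| = 3 and |⟨(1 3 4)⟩| = 3, so |H| is a multiple of lcm(3, 3) = 3 and divides |G| = 12.
Closing under the operation: H = {e, (1 3 4), (1 4 3)}, so |H| = 3.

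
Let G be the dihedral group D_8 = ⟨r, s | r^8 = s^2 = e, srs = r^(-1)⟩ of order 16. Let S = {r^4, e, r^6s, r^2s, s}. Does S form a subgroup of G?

|S| = 5 does not divide |G| = 16, so by Lagrange S is not a subgroup.

No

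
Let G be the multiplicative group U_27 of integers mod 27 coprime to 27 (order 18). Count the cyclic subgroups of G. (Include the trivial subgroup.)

6

Group the elements of G by the cyclic subgroup they generate; each cyclic subgroup of order d accounts for φ(d) elements.
Cyclic subgroups by order — order 1: 1; order 2: 1; order 3: 1; order 6: 1; order 9: 1; order 18: 1.
Total: 6.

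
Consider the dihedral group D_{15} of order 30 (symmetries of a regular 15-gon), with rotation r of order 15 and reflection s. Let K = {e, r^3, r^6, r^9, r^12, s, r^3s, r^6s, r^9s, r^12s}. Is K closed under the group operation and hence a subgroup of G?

Yes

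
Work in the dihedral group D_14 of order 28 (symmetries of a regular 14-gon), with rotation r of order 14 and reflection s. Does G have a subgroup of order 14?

Yes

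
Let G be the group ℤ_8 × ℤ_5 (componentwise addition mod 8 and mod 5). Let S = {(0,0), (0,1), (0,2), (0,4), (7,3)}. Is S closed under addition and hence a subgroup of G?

(0,2) ∈ S but its inverse (0,3) ∉ S, so S is not a subgroup.

No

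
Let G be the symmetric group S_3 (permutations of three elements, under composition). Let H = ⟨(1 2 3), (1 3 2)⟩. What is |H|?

|⟨(1 2 3)⟩| = 3 and |⟨(1 3 2)⟩| = 3, so |H| is a multiple of lcm(3, 3) = 3 and divides |G| = 6.
Closing under the operation: H = {e, (1 2 3), (1 3 2)}, so |H| = 3.

3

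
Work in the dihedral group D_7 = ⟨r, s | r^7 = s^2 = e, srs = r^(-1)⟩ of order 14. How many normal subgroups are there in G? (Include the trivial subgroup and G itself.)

G has 10 subgroups. Checking conjugation-invariance by order — order 1: 1/1 normal; order 2: 0/7 normal; order 7: 1/1 normal; order 14: 1/1 normal.
Total normal subgroups: 3.

3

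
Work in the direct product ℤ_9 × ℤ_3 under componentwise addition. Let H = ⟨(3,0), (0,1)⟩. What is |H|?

9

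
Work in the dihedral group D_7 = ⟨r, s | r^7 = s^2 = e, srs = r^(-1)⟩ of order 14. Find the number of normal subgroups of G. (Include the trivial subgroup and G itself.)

G has 10 subgroups. Checking conjugation-invariance by order — order 1: 1/1 normal; order 2: 0/7 normal; order 7: 1/1 normal; order 14: 1/1 normal.
Total normal subgroups: 3.

3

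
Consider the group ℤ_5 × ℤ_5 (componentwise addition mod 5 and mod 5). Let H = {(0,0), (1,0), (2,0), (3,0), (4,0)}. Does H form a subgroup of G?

|H| = 5 divides |G| = 25, consistent with Lagrange.
H contains the identity, every element's inverse is in H, and H is closed under +: it is a subgroup.
In fact H = ⟨(4,0)⟩.

Yes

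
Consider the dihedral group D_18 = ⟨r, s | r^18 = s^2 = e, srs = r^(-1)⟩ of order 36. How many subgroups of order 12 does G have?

|G| = 36 and 12 | 36, so subgroups of order 12 are possible by Lagrange.
The subgroups of order 12 are: {e, r^3, r^6, r^9, r^12, r^15, rs, r^4s, r^7s, r^10s, r^13s, r^16s}; {e, r^3, r^6, r^9, r^12, r^15, r^2s, r^5s, r^8s, r^11s, r^14s, r^17s}; {e, r^3, r^6, r^9, r^12, r^15, s, r^3s, r^6s, r^9s, r^12s, r^15s}.
So G has 3 subgroups of order 12.

3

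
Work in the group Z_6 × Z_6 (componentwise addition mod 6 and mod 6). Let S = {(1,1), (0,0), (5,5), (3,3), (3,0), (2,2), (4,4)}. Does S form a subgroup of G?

|S| = 7 does not divide |G| = 36, so by Lagrange S is not a subgroup.

No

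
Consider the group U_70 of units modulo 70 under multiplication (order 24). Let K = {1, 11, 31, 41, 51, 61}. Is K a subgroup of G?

Yes

|K| = 6 divides |G| = 24, consistent with Lagrange.
K contains the identity, every element's inverse is in K, and K is closed under ·: it is a subgroup.
In fact K = ⟨61⟩.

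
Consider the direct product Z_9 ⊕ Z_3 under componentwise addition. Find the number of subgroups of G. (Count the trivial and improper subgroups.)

10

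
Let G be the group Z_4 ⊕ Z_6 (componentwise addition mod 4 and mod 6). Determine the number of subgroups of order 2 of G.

|G| = 24 and 2 | 24, so subgroups of order 2 are possible by Lagrange.
The subgroups of order 2 are: {(0,0), (0,3)}; {(0,0), (2,0)}; {(0,0), (2,3)}.
So G has 3 subgroups of order 2.

3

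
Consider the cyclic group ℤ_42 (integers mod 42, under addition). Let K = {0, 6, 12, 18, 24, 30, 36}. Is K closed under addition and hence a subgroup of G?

Yes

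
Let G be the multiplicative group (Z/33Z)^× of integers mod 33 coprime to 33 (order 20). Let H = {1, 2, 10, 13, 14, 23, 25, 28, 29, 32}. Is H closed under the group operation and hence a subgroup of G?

No

2 ∈ H but its inverse 17 ∉ H, so H is not a subgroup.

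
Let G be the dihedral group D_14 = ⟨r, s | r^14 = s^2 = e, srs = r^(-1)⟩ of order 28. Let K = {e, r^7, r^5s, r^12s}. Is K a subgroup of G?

|K| = 4 divides |G| = 28, consistent with Lagrange.
K contains the identity, every element's inverse is in K, and K is closed under ·: it is a subgroup.

Yes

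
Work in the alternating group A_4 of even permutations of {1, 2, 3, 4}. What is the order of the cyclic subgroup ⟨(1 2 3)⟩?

3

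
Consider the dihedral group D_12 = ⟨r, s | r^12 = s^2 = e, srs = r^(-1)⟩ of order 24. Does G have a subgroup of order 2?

Yes

2 | 24. A subgroup of order 2 is {e, r^10s}.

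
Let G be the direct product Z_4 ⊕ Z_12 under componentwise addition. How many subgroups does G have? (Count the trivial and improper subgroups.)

30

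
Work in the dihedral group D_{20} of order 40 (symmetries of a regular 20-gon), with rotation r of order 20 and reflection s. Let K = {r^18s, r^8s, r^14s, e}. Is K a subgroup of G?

Closure fails: r^18s · r^8s = r^10 ∉ K. So K is not a subgroup.

No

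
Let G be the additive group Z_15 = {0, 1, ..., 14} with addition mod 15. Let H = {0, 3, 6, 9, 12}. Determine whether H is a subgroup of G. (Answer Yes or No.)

|H| = 5 divides |G| = 15, consistent with Lagrange.
H contains the identity, every element's inverse is in H, and H is closed under +: it is a subgroup.
In fact H = ⟨3⟩.

Yes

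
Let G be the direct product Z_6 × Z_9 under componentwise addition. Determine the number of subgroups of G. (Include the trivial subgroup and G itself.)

20

|G| = 54, so by Lagrange every subgroup order divides 54. Divisors: 1, 2, 3, 6, 9, 18, 27, 54.
Subgroups by order — order 1: 1; order 2: 1; order 3: 4; order 6: 4; order 9: 4; order 18: 4; order 27: 1; order 54: 1.
Total: 1 + 1 + 4 + 4 + 4 + 4 + 1 + 1 = 20.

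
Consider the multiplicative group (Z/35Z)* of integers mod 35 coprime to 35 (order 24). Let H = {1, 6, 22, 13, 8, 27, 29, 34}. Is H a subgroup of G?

|H| = 8 divides |G| = 24, consistent with Lagrange.
H contains the identity, every element's inverse is in H, and H is closed under ·: it is a subgroup.

Yes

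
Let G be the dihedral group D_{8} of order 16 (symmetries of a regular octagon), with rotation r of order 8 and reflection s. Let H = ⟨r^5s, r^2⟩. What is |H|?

|⟨r^5s⟩| = 2 and |⟨r^2⟩| = 4, so |H| is a multiple of lcm(2, 4) = 4 and divides |G| = 16.
Closing under the operation: H = {e, r^2, r^4, r^6, rs, r^3s, r^5s, r^7s}, so |H| = 8.

8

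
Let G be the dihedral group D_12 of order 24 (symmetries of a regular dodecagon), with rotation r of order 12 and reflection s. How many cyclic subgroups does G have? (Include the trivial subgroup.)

Each element a generates a cyclic subgroup ⟨a⟩; distinct elements may generate the same one (a cyclic group of order d has φ(d) generators).
Cyclic subgroups by order — order 1: 1; order 2: 13; order 3: 1; order 4: 1; order 6: 1; order 12: 1.
Total: 18.

18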